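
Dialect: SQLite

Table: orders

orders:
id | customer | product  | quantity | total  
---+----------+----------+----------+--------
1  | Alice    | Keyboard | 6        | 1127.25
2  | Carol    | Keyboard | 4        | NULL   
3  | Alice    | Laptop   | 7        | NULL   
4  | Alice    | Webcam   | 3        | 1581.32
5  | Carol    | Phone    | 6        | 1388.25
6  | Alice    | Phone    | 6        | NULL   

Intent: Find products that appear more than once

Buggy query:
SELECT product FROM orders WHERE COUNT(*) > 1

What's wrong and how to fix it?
Bug: WHERE can't reference COUNT(*); aggregates are computed after WHERE

Fix: Group first, then use HAVING for the count condition

Corrected query:
SELECT product FROM orders GROUP BY product HAVING COUNT(*) > 1

Result:
product 
--------
Keyboard
Phone   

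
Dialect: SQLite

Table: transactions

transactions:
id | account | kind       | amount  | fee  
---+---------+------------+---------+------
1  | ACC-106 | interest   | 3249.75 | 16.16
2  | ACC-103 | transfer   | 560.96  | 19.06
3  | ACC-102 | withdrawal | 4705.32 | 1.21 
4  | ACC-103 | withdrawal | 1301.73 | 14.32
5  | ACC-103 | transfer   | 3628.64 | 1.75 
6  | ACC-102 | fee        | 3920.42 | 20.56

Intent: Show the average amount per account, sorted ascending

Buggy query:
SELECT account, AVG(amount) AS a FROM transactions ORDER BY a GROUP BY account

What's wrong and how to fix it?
Bug: ORDER BY appears before GROUP BY; SQL clause order requires GROUP BY first

Fix: Move ORDER BY to the end, after GROUP BY

Corrected query:
SELECT account, AVG(amount) AS a FROM transactions GROUP BY account ORDER BY a

Result:
account | a          
--------+------------
ACC-103 | 1830.443333
ACC-106 | 3249.75    
ACC-102 | 4312.87    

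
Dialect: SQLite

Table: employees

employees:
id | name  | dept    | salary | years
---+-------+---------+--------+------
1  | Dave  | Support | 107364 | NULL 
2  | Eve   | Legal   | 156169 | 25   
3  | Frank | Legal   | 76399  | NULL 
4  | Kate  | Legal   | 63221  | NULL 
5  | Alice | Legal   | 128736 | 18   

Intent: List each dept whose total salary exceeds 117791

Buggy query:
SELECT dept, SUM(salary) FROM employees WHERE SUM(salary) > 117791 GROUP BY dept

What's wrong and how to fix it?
Bug: WHERE runs before GROUP BY, so aggregates aren't available there

Fix: Move the aggregate condition to a HAVING clause

Corrected query:
SELECT dept, SUM(salary) FROM employees GROUP BY dept HAVING SUM(salary) > 117791

Result:
dept  | SUM(salary)
------+------------
Legal | 424525     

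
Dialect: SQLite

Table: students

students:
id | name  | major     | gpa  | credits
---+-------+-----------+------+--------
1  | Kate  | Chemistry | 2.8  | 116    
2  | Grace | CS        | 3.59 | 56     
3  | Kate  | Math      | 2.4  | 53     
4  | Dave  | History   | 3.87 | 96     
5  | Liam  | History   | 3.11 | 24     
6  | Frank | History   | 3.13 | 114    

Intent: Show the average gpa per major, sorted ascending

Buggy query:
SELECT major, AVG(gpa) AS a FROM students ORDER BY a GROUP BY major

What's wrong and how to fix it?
Bug: GROUP BY must precede ORDER BY

Fix: Move ORDER BY to the end, after GROUP BY

Corrected query:
SELECT major, AVG(gpa) AS a FROM students GROUP BY major ORDER BY a

Result:
major     | a   
----------+-----
Math      | 2.4 
Chemistry | 2.8 
History   | 3.37
CS        | 3.59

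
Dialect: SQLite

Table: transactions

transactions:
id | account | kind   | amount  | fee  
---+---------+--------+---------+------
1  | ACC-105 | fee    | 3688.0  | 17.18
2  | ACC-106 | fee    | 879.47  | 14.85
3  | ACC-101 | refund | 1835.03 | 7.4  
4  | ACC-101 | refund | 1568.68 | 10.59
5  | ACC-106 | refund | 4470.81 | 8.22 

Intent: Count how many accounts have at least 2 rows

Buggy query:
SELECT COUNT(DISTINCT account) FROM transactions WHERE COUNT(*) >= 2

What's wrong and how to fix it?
Bug: WHERE filters individual rows, not groups, so a group-level COUNT is invalid there

Fix: Group first with HAVING COUNT(*) >= 2, then COUNT the resulting groups

Corrected query:
SELECT COUNT(*) FROM (SELECT account FROM transactions GROUP BY account HAVING COUNT(*) >= 2)

Result:
COUNT(*)
--------
2       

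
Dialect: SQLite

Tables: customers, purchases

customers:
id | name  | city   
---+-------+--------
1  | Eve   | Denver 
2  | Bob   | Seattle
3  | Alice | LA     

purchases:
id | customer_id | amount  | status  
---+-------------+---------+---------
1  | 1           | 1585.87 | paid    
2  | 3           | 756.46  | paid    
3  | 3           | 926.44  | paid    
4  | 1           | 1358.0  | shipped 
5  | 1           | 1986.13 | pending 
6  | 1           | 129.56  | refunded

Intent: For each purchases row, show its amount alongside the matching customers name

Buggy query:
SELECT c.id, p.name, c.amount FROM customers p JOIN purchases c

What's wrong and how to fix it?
Bug: Missing join condition: each purchases row is matched to all customers rows instead of just its own

Fix: Add ON c.customer_id = p.id to the JOIN

Corrected query:
SELECT c.id, p.name, c.amount FROM customers p JOIN purchases c ON c.customer_id = p.id

Result:
id | name  | amount 
---+-------+--------
1  | Eve   | 1585.87
2  | Alice | 756.46 
3  | Alice | 926.44 
4  | Eve   | 1358   
5  | Eve   | 1986.13
6  | Eve   | 129.56 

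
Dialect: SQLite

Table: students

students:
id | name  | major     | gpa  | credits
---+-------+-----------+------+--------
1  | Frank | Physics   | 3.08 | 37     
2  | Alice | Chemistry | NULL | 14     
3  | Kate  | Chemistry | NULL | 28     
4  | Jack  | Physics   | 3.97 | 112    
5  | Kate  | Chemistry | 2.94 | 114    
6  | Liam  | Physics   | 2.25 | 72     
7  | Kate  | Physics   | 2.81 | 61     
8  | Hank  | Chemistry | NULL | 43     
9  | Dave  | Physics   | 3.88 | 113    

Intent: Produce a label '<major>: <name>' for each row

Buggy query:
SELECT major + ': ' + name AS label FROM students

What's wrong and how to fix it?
Bug: SQLite uses || for string concatenation; + coerces text to numbers (yielding 0)

Fix: Replace + with || to concatenate text

Corrected query:
SELECT major || ': ' || name AS label FROM students

Result:
label           
----------------
Physics: Frank  
Chemistry: Alice
Chemistry: Kate 
Physics: Jack   
Chemistry: Kate 
Physics: Liam   
Physics: Kate   
Chemistry: Hank 
Physics: Dave   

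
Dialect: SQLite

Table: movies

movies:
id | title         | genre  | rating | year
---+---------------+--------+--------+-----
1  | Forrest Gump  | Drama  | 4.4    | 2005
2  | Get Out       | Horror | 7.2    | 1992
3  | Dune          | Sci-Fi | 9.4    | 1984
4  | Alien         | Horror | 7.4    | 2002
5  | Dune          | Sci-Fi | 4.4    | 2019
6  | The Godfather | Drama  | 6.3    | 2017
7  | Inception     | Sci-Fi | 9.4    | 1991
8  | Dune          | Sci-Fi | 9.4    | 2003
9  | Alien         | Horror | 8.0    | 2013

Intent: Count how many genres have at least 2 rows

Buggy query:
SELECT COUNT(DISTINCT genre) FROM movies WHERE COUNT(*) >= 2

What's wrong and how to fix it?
Bug: COUNT(*) cannot appear in WHERE; the per-group count doesn't exist yet

Fix: Use a subquery that GROUPs and filters with HAVING, then count its rows

Corrected query:
SELECT COUNT(*) FROM (SELECT genre FROM movies GROUP BY genre HAVING COUNT(*) >= 2)

Result:
COUNT(*)
--------
3       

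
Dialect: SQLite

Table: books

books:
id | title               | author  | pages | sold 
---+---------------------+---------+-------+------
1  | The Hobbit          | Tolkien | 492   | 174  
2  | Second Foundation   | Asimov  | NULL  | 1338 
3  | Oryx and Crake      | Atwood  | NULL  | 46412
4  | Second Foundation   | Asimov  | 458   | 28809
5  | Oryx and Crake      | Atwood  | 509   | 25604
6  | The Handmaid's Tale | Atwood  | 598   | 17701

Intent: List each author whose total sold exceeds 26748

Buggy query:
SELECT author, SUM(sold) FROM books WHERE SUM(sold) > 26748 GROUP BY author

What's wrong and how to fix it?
Bug: WHERE runs before GROUP BY, so aggregates aren't available there

Fix: Use HAVING (which filters groups after aggregation) instead of WHERE

Corrected query:
SELECT author, SUM(sold) FROM books GROUP BY author HAVING SUM(sold) > 26748

Result:
author | SUM(sold)
-------+----------
Asimov | 30147    
Atwood | 89717    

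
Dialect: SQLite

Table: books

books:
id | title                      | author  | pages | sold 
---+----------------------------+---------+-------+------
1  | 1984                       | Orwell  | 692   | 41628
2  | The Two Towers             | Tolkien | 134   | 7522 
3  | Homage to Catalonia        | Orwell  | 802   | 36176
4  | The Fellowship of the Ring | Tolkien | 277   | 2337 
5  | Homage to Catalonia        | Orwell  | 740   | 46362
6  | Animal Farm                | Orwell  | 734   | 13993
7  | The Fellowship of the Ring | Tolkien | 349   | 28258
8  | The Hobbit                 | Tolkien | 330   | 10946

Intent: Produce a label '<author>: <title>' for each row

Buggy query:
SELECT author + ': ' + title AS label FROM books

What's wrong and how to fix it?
Bug: '+' is numeric addition; on text columns SQLite converts them to 0 instead of concatenating

Fix: Replace + with || to concatenate text

Corrected query:
SELECT author || ': ' || title AS label FROM books

Result:
label                              
-----------------------------------
Orwell: 1984                       
Tolkien: The Two Towers            
Orwell: Homage to Catalonia        
Tolkien: The Fellowship of the Ring
Orwell: Homage to Catalonia        
Orwell: Animal Farm                
Tolkien: The Fellowship of the Ring
Tolkien: The Hobbit                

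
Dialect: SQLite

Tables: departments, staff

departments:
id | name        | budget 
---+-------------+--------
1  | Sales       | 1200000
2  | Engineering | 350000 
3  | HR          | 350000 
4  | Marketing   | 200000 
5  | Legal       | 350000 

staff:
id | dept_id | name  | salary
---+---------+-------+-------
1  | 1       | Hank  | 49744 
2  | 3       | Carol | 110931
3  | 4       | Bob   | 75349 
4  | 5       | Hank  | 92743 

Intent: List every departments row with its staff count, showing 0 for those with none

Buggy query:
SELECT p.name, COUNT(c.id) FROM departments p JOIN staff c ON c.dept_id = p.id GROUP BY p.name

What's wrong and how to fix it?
Bug: An inner join excludes parents with zero children

Fix: Switch to LEFT JOIN to retain unmatched parent rows

Corrected query:
SELECT p.name, COUNT(c.id) FROM departments p LEFT JOIN staff c ON c.dept_id = p.id GROUP BY p.name

Result:
name        | COUNT(c.id)
------------+------------
Engineering | 0          
HR          | 1          
Legal       | 1          
Marketing   | 1          
Sales       | 1          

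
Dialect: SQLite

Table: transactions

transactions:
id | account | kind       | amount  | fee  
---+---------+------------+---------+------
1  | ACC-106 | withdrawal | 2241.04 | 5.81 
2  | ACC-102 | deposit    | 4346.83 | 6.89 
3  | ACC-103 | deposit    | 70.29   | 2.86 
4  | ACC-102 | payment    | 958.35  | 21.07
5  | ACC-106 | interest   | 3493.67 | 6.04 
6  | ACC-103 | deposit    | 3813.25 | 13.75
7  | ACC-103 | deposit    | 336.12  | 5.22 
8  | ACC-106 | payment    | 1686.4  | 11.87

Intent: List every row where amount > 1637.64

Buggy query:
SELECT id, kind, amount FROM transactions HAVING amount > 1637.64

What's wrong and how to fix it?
Bug: HAVING filters the output of aggregation, but this query has no GROUP BY and no aggregate functions, so SQLite rejects it (HAVING clause on a non-aggregate query); the condition here is per row

Fix: Use WHERE for row-level filtering

Corrected query:
SELECT id, kind, amount FROM transactions WHERE amount > 1637.64

Result:
id | kind       | amount 
---+------------+--------
1  | withdrawal | 2241.04
2  | deposit    | 4346.83
5  | interest   | 3493.67
6  | deposit    | 3813.25
8  | payment    | 1686.4 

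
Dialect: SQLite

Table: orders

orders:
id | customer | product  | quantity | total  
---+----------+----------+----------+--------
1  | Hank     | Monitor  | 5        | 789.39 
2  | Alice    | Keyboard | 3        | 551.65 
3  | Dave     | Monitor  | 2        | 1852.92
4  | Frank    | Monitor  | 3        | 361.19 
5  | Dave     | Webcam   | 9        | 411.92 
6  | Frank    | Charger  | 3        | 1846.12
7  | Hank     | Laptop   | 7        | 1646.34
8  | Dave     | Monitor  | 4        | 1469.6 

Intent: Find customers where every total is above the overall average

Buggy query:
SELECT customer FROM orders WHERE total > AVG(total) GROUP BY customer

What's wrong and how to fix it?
Bug: WHERE evaluates per row before aggregation, so AVG() is unavailable

Fix: Compute the overall average in a scalar subquery and compare each group's MIN against it in HAVING

Corrected query:
SELECT customer FROM orders GROUP BY customer HAVING MIN(total) > (SELECT AVG(total) FROM orders)

Result:
(no rows)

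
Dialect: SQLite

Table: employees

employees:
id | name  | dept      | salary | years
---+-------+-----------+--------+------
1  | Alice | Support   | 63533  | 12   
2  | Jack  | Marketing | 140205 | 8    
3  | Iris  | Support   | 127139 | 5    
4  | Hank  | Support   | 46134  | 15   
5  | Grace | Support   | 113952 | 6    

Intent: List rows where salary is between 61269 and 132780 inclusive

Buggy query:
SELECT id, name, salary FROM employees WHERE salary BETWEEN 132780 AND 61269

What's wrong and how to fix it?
Bug: BETWEEN expects the lower bound first; with 132780 AND 61269 the range is empty

Fix: Write BETWEEN 61269 AND 132780

Corrected query:
SELECT id, name, salary FROM employees WHERE salary BETWEEN 61269 AND 132780

Result:
id | name  | salary
---+-------+-------
1  | Alice | 63533 
3  | Iris  | 127139
5  | Grace | 113952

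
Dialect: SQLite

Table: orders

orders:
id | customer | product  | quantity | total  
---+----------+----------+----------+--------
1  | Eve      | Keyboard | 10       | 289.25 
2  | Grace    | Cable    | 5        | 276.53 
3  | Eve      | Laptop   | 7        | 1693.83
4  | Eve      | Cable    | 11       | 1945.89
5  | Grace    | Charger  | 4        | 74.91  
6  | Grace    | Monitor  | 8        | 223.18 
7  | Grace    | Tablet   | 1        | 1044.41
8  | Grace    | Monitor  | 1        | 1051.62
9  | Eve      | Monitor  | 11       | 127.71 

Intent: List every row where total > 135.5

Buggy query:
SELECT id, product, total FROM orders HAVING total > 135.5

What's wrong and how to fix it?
Bug: HAVING filters the output of aggregation, but this query has no GROUP BY and no aggregate functions, so SQLite rejects it (HAVING clause on a non-aggregate query); the condition here is per row

Fix: Use WHERE for row-level filtering

Corrected query:
SELECT id, product, total FROM orders WHERE total > 135.5

Result:
id | product  | total  
---+----------+--------
1  | Keyboard | 289.25 
2  | Cable    | 276.53 
3  | Laptop   | 1693.83
4  | Cable    | 1945.89
6  | Monitor  | 223.18 
7  | Tablet   | 1044.41
8  | Monitor  | 1051.62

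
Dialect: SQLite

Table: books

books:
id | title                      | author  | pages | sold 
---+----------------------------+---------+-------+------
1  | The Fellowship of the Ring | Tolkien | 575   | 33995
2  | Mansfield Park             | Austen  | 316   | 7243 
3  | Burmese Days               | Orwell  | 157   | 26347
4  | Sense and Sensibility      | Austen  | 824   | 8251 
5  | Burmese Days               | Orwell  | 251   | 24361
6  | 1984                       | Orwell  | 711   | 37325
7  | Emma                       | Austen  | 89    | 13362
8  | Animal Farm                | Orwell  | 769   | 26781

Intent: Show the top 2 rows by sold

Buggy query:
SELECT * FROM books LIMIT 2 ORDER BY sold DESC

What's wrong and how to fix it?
Bug: LIMIT must come after ORDER BY

Fix: Sort with ORDER BY, then apply LIMIT

Corrected query:
SELECT * FROM books ORDER BY sold DESC LIMIT 2

Result:
id | title                      | author  | pages | sold 
---+----------------------------+---------+-------+------
6  | 1984                       | Orwell  | 711   | 37325
1  | The Fellowship of the Ring | Tolkien | 575   | 33995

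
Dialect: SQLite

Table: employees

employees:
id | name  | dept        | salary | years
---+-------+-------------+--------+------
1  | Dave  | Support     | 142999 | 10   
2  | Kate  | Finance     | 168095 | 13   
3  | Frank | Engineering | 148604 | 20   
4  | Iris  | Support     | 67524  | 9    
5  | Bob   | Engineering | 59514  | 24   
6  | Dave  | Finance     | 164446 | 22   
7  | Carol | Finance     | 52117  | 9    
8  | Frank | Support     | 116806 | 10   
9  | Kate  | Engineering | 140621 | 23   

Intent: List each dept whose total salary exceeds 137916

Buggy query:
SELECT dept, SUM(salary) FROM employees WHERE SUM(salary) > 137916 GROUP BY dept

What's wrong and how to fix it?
Bug: SUM(salary) is an aggregate, but WHERE filters rows before aggregation

Fix: Use HAVING (which filters groups after aggregation) instead of WHERE

Corrected query:
SELECT dept, SUM(salary) FROM employees GROUP BY dept HAVING SUM(salary) > 137916

Result:
dept        | SUM(salary)
------------+------------
Engineering | 348739     
Finance     | 384658     
Support     | 327329     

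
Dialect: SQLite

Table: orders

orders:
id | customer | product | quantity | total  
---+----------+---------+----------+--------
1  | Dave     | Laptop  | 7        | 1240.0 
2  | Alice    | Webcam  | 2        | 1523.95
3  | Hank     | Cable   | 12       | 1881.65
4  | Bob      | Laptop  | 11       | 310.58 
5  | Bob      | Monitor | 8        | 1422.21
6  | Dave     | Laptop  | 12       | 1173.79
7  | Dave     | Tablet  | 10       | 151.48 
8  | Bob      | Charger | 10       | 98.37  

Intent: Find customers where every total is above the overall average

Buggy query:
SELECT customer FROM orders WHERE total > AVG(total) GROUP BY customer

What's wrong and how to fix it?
Bug: AVG() is an aggregate; it can't sit directly in WHERE

Fix: Compute the overall average in a scalar subquery and compare each group's MIN against it in HAVING

Corrected query:
SELECT customer FROM orders GROUP BY customer HAVING MIN(total) > (SELECT AVG(total) FROM orders)

Result:
customer
--------
Alice   
Hank    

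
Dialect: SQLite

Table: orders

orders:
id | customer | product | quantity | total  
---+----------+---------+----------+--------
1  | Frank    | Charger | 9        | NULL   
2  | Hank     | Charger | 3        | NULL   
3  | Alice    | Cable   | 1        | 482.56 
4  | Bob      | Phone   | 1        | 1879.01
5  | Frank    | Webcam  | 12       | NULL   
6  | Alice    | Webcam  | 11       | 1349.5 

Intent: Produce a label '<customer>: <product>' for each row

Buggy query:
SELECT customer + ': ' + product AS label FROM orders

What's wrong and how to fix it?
Bug: SQLite uses || for string concatenation; + coerces text to numbers (yielding 0)

Fix: Use the || operator for string concatenation

Corrected query:
SELECT customer || ': ' || product AS label FROM orders

Result:
label         
--------------
Frank: Charger
Hank: Charger 
Alice: Cable  
Bob: Phone    
Frank: Webcam 
Alice: Webcam 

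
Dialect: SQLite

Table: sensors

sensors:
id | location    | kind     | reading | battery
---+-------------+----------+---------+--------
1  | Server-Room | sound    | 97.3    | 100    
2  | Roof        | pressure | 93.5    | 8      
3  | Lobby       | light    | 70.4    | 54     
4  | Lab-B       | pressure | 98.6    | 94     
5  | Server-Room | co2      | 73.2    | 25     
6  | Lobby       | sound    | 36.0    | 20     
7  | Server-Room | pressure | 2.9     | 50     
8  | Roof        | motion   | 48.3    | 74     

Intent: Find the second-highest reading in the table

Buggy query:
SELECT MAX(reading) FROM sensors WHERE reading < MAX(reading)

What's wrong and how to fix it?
Bug: The inner MAX is an aggregate inside WHERE, which is not allowed

Fix: Put the inner MAX in a scalar subquery

Corrected query:
SELECT MAX(reading) FROM sensors WHERE reading < (SELECT MAX(reading) FROM sensors)

Result:
MAX(reading)
------------
97.3        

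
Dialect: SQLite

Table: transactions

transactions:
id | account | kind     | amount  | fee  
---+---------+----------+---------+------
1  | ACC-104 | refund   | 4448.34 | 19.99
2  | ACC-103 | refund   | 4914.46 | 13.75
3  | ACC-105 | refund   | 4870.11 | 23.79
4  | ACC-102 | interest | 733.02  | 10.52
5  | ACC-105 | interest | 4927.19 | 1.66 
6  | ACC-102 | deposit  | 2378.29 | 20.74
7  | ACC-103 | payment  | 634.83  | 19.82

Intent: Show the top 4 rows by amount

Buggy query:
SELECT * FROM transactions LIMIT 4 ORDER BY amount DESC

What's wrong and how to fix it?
Bug: LIMIT must come after ORDER BY

Fix: Swap the clauses: ORDER BY first, then LIMIT

Corrected query:
SELECT * FROM transactions ORDER BY amount DESC LIMIT 4

Result:
id | account | kind     | amount  | fee  
---+---------+----------+---------+------
5  | ACC-105 | interest | 4927.19 | 1.66 
2  | ACC-103 | refund   | 4914.46 | 13.75
3  | ACC-105 | refund   | 4870.11 | 23.79
1  | ACC-104 | refund   | 4448.34 | 19.99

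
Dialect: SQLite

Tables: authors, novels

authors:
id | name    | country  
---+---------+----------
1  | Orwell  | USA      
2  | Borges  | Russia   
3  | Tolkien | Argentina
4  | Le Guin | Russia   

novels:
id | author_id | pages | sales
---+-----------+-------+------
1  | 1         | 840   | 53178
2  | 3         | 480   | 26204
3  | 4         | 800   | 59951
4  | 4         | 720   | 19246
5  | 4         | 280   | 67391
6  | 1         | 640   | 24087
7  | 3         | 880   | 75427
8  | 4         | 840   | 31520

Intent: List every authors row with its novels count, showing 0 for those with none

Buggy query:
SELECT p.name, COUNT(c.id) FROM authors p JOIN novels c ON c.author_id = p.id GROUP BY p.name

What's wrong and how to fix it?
Bug: INNER JOIN drops authors rows that have no matching novels rows

Fix: Use LEFT JOIN so parents without children still appear (COUNT(c.id) gives 0)

Corrected query:
SELECT p.name, COUNT(c.id) FROM authors p LEFT JOIN novels c ON c.author_id = p.id GROUP BY p.name

Result:
name    | COUNT(c.id)
--------+------------
Borges  | 0          
Le Guin | 4          
Orwell  | 2          
Tolkien | 2          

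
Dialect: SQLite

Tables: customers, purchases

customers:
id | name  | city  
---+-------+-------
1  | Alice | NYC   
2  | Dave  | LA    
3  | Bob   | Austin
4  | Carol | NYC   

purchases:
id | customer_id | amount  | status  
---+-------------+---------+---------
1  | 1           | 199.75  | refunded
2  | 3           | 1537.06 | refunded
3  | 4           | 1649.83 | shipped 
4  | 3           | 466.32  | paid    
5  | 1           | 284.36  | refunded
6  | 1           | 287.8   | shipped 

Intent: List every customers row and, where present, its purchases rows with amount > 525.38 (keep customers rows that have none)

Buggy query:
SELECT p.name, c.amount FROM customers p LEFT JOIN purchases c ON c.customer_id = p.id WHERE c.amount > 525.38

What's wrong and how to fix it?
Bug: Filtering c.amount in WHERE discards the NULL rows produced by LEFT JOIN, turning it into an inner join

Fix: Move the right-table condition into the ON clause so unmatched parents are kept

Corrected query:
SELECT p.name, c.amount FROM customers p LEFT JOIN purchases c ON c.customer_id = p.id AND c.amount > 525.38

Result:
name  | amount 
------+--------
Alice | NULL   
Dave  | NULL   
Bob   | 1537.06
Carol | 1649.83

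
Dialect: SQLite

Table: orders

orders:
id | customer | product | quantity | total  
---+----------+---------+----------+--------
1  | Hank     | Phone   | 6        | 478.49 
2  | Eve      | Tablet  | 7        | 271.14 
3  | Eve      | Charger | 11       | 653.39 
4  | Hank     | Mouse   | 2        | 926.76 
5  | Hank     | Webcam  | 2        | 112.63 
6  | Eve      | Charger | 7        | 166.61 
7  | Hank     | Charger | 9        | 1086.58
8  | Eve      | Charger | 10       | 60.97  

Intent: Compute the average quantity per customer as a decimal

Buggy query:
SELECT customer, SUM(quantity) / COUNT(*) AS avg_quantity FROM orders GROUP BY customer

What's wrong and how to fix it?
Bug: Both operands are integers, so '/' performs integer division and truncates

Fix: Cast one side to REAL so the division keeps the fractional part

Corrected query:
SELECT customer, SUM(quantity) * 1.0 / COUNT(*) AS avg_quantity FROM orders GROUP BY customer

Result:
customer | avg_quantity
---------+-------------
Eve      | 8.75        
Hank     | 4.75        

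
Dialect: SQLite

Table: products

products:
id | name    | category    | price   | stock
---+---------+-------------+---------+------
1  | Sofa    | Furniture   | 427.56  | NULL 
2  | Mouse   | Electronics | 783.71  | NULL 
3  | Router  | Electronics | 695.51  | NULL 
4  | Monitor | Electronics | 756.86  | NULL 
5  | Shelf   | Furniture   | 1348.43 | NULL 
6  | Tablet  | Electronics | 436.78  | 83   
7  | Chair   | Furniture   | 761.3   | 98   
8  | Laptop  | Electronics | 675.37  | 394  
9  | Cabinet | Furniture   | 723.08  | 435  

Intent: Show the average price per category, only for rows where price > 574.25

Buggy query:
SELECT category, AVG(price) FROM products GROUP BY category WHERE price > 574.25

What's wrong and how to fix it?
Bug: Row-level WHERE must come before GROUP BY in the clause order

Fix: Place WHERE between FROM and GROUP BY

Corrected query:
SELECT category, AVG(price) FROM products WHERE price > 574.25 GROUP BY category

Result:
category    | AVG(price)
------------+-----------
Electronics | 727.8625  
Furniture   | 944.27    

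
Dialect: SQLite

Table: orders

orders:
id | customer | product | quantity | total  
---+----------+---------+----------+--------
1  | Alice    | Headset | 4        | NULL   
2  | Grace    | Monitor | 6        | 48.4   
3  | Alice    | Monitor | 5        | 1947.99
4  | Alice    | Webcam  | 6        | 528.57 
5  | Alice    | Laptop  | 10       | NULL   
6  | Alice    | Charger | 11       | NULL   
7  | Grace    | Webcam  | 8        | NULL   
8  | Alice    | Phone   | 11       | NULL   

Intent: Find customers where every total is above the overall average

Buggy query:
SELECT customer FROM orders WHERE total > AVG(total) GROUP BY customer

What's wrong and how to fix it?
Bug: WHERE evaluates per row before aggregation, so AVG() is unavailable

Fix: Compute the overall average in a scalar subquery and compare each group's MIN against it in HAVING

Corrected query:
SELECT customer FROM orders GROUP BY customer HAVING MIN(total) > (SELECT AVG(total) FROM orders)

Result:
(no rows)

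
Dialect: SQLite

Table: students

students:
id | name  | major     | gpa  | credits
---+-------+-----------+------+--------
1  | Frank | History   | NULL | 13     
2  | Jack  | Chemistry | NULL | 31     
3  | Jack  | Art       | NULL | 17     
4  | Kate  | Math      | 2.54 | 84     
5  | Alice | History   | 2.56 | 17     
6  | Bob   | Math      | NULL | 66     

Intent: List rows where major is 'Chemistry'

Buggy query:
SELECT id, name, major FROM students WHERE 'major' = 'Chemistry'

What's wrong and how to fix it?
Bug: Single quotes denote string literals in SQL; the column name is being compared as a constant string

Fix: Reference the column as major without single quotes

Corrected query:
SELECT id, name, major FROM students WHERE major = 'Chemistry'

Result:
id | name | major    
---+------+----------
2  | Jack | Chemistry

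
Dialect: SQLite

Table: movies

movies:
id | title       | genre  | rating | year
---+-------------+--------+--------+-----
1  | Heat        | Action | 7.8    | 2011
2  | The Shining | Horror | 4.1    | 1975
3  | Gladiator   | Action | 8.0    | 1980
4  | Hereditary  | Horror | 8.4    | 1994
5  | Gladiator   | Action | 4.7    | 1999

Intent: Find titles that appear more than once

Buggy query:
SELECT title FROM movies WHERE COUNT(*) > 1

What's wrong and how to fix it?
Bug: COUNT(*) is an aggregate and cannot be used in WHERE

Fix: GROUP BY title, then filter groups with HAVING COUNT(*) > 1

Corrected query:
SELECT title FROM movies GROUP BY title HAVING COUNT(*) > 1

Result:
title    
---------
Gladiator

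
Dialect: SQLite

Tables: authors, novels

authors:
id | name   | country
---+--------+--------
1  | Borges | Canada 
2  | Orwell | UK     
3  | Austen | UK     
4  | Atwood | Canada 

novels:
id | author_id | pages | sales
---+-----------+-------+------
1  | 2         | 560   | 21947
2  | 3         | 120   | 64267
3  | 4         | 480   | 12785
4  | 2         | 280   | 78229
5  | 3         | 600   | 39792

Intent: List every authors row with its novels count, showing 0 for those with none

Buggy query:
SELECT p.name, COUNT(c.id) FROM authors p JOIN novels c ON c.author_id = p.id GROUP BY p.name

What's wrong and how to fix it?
Bug: An inner join excludes parents with zero children

Fix: Use LEFT JOIN so parents without children still appear (COUNT(c.id) gives 0)

Corrected query:
SELECT p.name, COUNT(c.id) FROM authors p LEFT JOIN novels c ON c.author_id = p.id GROUP BY p.name

Result:
name   | COUNT(c.id)
-------+------------
Atwood | 1          
Austen | 2          
Borges | 0          
Orwell | 2          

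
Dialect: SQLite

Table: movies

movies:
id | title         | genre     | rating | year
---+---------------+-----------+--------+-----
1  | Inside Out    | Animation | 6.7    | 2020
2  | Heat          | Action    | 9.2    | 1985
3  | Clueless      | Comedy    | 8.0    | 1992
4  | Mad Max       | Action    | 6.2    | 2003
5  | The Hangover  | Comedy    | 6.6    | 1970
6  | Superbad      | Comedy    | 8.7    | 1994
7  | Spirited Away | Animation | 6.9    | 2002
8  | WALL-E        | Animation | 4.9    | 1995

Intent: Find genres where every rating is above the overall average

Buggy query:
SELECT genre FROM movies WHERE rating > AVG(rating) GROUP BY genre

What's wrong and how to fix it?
Bug: WHERE evaluates per row before aggregation, so AVG() is unavailable

Fix: Compute the overall average in a scalar subquery and compare each group's MIN against it in HAVING

Corrected query:
SELECT genre FROM movies GROUP BY genre HAVING MIN(rating) > (SELECT AVG(rating) FROM movies)

Result:
(no rows)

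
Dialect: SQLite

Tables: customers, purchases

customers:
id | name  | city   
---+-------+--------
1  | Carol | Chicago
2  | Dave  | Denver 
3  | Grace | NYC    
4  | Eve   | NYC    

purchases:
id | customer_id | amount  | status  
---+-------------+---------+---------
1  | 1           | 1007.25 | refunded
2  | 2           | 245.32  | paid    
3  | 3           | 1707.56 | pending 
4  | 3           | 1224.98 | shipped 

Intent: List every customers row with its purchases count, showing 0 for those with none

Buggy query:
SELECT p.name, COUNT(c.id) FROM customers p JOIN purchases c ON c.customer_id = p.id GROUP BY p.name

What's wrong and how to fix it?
Bug: INNER JOIN drops customers rows that have no matching purchases rows

Fix: Switch to LEFT JOIN to retain unmatched parent rows

Corrected query:
SELECT p.name, COUNT(c.id) FROM customers p LEFT JOIN purchases c ON c.customer_id = p.id GROUP BY p.name

Result:
name  | COUNT(c.id)
------+------------
Carol | 1          
Dave  | 1          
Eve   | 0          
Grace | 2          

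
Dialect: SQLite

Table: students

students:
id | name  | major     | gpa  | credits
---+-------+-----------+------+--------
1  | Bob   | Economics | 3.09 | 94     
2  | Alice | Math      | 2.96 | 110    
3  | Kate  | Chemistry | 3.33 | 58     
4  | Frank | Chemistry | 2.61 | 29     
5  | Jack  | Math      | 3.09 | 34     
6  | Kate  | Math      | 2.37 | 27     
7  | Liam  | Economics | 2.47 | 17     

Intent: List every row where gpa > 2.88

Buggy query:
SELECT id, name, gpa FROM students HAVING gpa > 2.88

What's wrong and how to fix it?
Bug: This is a non-aggregate query (no GROUP BY, no aggregates), so in SQLite the HAVING clause is invalid here; a row-level condition belongs in WHERE

Fix: Replace HAVING with WHERE since the condition applies to individual rows

Corrected query:
SELECT id, name, gpa FROM students WHERE gpa > 2.88

Result:
id | name  | gpa 
---+-------+-----
1  | Bob   | 3.09
2  | Alice | 2.96
3  | Kate  | 3.33
5  | Jack  | 3.09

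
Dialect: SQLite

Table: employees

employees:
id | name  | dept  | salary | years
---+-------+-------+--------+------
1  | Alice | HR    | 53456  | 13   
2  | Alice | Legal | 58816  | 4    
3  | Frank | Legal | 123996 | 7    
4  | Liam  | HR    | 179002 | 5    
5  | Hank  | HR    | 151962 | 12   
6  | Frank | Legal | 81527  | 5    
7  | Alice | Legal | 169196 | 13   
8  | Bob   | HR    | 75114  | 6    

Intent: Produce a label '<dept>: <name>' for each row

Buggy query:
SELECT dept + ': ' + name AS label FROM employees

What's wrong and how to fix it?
Bug: '+' is numeric addition; on text columns SQLite converts them to 0 instead of concatenating

Fix: Use the || operator for string concatenation

Corrected query:
SELECT dept || ': ' || name AS label FROM employees

Result:
label       
------------
HR: Alice   
Legal: Alice
Legal: Frank
HR: Liam    
HR: Hank    
Legal: Frank
Legal: Alice
HR: Bob     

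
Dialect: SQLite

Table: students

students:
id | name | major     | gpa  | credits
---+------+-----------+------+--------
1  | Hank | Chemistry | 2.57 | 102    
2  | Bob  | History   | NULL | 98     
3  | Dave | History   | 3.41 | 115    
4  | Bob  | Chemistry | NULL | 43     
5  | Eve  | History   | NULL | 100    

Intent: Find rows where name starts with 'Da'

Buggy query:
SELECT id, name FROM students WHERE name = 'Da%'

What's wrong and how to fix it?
Bug: Wildcards only work with LIKE; '=' treats '%' as a literal character

Fix: Use LIKE for wildcard pattern matching

Corrected query:
SELECT id, name FROM students WHERE name LIKE 'Da%'

Result:
id | name
---+-----
3  | Dave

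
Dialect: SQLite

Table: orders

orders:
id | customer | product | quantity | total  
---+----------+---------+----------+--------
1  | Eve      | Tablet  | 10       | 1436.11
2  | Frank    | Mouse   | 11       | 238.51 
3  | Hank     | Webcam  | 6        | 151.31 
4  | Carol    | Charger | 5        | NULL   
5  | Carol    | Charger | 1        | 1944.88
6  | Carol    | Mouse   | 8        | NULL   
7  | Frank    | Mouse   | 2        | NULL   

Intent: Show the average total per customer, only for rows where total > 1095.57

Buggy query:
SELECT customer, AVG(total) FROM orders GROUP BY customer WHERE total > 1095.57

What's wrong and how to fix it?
Bug: Row-level WHERE must come before GROUP BY in the clause order

Fix: Place WHERE between FROM and GROUP BY

Corrected query:
SELECT customer, AVG(total) FROM orders WHERE total > 1095.57 GROUP BY customer

Result:
customer | AVG(total)
---------+-----------
Carol    | 1944.88   
Eve      | 1436.11   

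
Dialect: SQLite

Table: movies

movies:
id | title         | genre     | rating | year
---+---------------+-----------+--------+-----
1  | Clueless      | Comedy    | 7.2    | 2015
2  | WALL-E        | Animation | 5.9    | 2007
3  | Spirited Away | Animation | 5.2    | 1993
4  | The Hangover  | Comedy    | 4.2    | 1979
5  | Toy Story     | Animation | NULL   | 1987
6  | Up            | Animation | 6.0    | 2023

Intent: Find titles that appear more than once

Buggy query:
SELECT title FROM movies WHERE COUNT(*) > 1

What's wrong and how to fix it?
Bug: COUNT(*) is an aggregate and cannot be used in WHERE

Fix: GROUP BY title, then filter groups with HAVING COUNT(*) > 1

Corrected query:
SELECT title FROM movies GROUP BY title HAVING COUNT(*) > 1

Result:
(no rows)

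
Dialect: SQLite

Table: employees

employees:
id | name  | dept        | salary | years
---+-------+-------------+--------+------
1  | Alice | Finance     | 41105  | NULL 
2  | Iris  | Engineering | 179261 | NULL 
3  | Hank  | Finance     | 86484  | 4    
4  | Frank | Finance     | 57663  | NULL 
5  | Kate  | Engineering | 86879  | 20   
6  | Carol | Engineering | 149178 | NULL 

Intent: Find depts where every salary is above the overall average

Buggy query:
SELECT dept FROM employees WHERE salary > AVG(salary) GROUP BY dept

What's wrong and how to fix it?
Bug: WHERE evaluates per row before aggregation, so AVG() is unavailable

Fix: Compute the overall average in a scalar subquery and compare each group's MIN against it in HAVING

Corrected query:
SELECT dept FROM employees GROUP BY dept HAVING MIN(salary) > (SELECT AVG(salary) FROM employees)

Result:
(no rows)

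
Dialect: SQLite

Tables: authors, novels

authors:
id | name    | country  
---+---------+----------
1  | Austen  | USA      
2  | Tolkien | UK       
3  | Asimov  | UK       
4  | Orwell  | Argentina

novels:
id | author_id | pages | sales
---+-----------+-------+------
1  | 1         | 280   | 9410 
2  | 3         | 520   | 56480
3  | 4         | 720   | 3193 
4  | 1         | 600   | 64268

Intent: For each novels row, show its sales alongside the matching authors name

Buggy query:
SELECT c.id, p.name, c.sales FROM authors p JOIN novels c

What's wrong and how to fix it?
Bug: Missing join condition: each novels row is matched to all authors rows instead of just its own

Fix: Add ON c.author_id = p.id to the JOIN

Corrected query:
SELECT c.id, p.name, c.sales FROM authors p JOIN novels c ON c.author_id = p.id

Result:
id | name   | sales
---+--------+------
1  | Austen | 9410 
2  | Asimov | 56480
3  | Orwell | 3193 
4  | Austen | 64268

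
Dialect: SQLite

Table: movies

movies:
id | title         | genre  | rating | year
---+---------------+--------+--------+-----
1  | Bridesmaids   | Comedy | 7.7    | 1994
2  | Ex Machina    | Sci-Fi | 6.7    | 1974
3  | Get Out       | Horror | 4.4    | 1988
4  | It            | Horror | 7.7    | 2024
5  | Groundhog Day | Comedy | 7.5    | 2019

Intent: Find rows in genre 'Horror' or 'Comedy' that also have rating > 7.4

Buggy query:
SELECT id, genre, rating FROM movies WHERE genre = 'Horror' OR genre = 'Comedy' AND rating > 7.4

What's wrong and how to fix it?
Bug: AND binds tighter than OR, so this parses as genre = 'Horror' OR (genre = 'Comedy' AND rating > 7.4)

Fix: Group the OR with parentheses (or use IN), then AND the threshold

Corrected query:
SELECT id, genre, rating FROM movies WHERE (genre = 'Horror' OR genre = 'Comedy') AND rating > 7.4

Result:
id | genre  | rating
---+--------+-------
1  | Comedy | 7.7   
4  | Horror | 7.7   
5  | Comedy | 7.5   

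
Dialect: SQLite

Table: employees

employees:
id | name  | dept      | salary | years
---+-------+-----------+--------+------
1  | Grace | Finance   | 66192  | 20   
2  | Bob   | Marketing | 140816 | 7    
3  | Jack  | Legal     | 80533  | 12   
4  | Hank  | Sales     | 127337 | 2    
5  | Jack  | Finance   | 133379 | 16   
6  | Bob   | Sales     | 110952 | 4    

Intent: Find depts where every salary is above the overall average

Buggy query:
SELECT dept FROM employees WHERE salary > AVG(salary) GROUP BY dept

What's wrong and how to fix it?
Bug: AVG() is an aggregate; it can't sit directly in WHERE

Fix: Compute the overall average in a scalar subquery and compare each group's MIN against it in HAVING

Corrected query:
SELECT dept FROM employees GROUP BY dept HAVING MIN(salary) > (SELECT AVG(salary) FROM employees)

Result:
dept     
---------
Marketing
Sales    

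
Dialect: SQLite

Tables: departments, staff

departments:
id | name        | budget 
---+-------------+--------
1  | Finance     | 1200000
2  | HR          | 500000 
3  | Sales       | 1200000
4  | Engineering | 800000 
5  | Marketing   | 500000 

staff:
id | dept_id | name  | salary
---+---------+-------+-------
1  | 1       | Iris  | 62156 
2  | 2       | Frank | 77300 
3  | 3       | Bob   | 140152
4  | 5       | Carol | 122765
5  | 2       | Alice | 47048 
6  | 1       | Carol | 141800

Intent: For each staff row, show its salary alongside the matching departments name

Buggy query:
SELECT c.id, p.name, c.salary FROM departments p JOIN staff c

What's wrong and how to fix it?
Bug: JOIN with no ON clause produces a cartesian product; every staff row pairs with every departments row

Fix: Specify the join condition linking the foreign key to the parent id

Corrected query:
SELECT c.id, p.name, c.salary FROM departments p JOIN staff c ON c.dept_id = p.id

Result:
id | name      | salary
---+-----------+-------
1  | Finance   | 62156 
2  | HR        | 77300 
3  | Sales     | 140152
4  | Marketing | 122765
5  | HR        | 47048 
6  | Finance   | 141800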